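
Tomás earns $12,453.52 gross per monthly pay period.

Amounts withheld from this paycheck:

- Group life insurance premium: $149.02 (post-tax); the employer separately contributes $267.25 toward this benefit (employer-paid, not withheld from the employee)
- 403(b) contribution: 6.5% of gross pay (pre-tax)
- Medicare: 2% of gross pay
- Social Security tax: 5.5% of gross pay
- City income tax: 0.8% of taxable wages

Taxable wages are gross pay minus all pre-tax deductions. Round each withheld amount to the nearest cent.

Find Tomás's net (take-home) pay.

$10,467.86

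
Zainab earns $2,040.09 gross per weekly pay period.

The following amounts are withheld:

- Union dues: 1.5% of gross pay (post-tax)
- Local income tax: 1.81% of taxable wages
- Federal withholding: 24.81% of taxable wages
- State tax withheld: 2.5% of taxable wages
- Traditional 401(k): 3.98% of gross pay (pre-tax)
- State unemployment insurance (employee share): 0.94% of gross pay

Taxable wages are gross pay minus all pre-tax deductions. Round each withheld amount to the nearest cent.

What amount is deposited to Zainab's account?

$1,338.68

Traditional 401(k): $2,040.09 × 0.0398 = $81.20
Taxable wages = $2,040.09 − $81.20 = $1,958.89
State tax withheld: $1,958.89 × 0.025 = $48.97
Local income tax: $1,958.89 × 0.0181 = $35.46
Federal withholding: $1,958.89 × 0.2481 = $486.00
State unemployment insurance (employee share): $2,040.09 × 0.0094 = $19.18
Union dues: $2,040.09 × 0.015 = $30.60
Total deductions = $81.20 + $48.97 + $35.46 + $486.00 + $19.18 + $30.60 = $701.41
Net pay = $2,040.09 − $701.41 = $1,338.68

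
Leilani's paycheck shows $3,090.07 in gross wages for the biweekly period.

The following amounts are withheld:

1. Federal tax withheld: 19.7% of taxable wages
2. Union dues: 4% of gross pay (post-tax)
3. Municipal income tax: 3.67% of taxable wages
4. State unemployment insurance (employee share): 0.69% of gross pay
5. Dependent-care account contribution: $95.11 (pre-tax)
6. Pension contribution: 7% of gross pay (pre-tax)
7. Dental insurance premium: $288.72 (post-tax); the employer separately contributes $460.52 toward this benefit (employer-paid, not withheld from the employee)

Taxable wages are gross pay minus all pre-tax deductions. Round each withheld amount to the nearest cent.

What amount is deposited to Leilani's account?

$1,695.64

Pension contribution: $3,090.07 × 0.07 = $216.30
Dependent-care account contribution: $95.11
Pre-tax total = $216.30 + $95.11 = $311.41
Taxable wages = $3,090.07 − $311.41 = $2,778.66
Federal tax withheld: $2,778.66 × 0.197 = $547.40
Municipal income tax: $2,778.66 × 0.0367 = $101.98
State unemployment insurance (employee share): $3,090.07 × 0.0069 = $21.32
Union dues: $3,090.07 × 0.04 = $123.60
Dental insurance premium: $288.72
(Employer's $460.52 toward dental insurance premium is not withheld from the employee.)
Total deductions = $216.30 + $95.11 + $547.40 + $101.98 + $21.32 + $123.60 + $288.72 = $1,394.43
Net pay = $3,090.07 − $1,394.43 = $1,695.64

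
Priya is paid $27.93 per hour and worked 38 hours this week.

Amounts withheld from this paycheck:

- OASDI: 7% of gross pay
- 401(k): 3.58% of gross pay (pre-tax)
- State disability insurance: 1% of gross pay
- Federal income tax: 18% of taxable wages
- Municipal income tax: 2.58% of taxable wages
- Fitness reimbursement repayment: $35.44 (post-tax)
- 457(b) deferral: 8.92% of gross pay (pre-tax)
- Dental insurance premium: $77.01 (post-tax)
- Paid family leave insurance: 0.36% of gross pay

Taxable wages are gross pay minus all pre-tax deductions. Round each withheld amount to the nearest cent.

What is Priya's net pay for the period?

$536.38

Gross pay: 38 × $27.93 = $1061.34
401(k): $1061.34 × 0.0358 = $38.00
457(b) deferral: $1061.34 × 0.0892 = $94.67
Pre-tax total = $38.00 + $94.67 = $132.67
Taxable wages = $1061.34 − $132.67 = $928.67
Municipal income tax: $928.67 × 0.0258 = $23.96
Federal income tax: $928.67 × 0.18 = $167.16
State disability insurance: $1061.34 × 0.01 = $10.61
Paid family leave insurance: $1061.34 × 0.0036 = $3.82
OASDI: $1061.34 × 0.07 = $74.29
Dental insurance premium: $77.01
Fitness reimbursement repayment: $35.44
Total deductions = $38.00 + $94.67 + $23.96 + $167.16 + $10.61 + $3.82 + $74.29 + $77.01 + $35.44 = $524.96
Net pay = $1061.34 − $524.96 = $536.38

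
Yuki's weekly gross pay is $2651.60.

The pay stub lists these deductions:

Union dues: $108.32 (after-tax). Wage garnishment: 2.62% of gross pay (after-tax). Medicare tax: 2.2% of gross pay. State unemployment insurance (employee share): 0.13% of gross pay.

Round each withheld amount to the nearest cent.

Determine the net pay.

$2412.02

Medicare tax: $2651.60 × 0.022 = $58.34
State unemployment insurance (employee share): $2651.60 × 0.0013 = $3.45
Wage garnishment: $2651.60 × 0.0262 = $69.47
Union dues: $108.32
Total deductions = $58.34 + $3.45 + $69.47 + $108.32 = $239.58
Net pay = $2651.60 − $239.58 = $2412.02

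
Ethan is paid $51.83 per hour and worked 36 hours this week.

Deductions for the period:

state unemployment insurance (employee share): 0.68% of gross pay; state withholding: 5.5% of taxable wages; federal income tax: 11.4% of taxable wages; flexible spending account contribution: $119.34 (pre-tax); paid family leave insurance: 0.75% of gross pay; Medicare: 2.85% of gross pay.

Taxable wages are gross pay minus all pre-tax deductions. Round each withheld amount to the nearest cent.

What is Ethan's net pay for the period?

Gross pay: 36 × $51.83 = $1,865.88
Flexible spending account contribution: $119.34
Taxable wages = $1,865.88 − $119.34 = $1,746.54
State withholding: $1,746.54 × 0.055 = $96.06
Federal income tax: $1,746.54 × 0.114 = $199.11
State unemployment insurance (employee share): $1,865.88 × 0.0068 = $12.69
Paid family leave insurance: $1,865.88 × 0.0075 = $13.99
Medicare: $1,865.88 × 0.0285 = $53.18
Total deductions = $119.34 + $96.06 + $199.11 + $12.69 + $13.99 + $53.18 = $494.37
Net pay = $1,865.88 − $494.37 = $1,371.51

$1,371.51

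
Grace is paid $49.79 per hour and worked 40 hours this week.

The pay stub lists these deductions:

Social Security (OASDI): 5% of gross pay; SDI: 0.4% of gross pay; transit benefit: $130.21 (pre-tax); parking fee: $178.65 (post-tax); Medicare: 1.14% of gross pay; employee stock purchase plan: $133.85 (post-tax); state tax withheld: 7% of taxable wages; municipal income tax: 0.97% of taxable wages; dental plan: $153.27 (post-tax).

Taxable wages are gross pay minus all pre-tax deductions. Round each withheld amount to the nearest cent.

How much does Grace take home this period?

Gross pay: 40 × $49.79 = $1,991.60
Transit benefit: $130.21
Taxable wages = $1,991.60 − $130.21 = $1,861.39
Municipal income tax: $1,861.39 × 0.0097 = $18.06
State tax withheld: $1,861.39 × 0.07 = $130.30
Social Security (OASDI): $1,991.60 × 0.05 = $99.58
Medicare: $1,991.60 × 0.0114 = $22.70
SDI: $1,991.60 × 0.004 = $7.97
Employee stock purchase plan: $133.85
Dental plan: $153.27
Parking fee: $178.65
Total deductions = $130.21 + $18.06 + $130.30 + $99.58 + $22.70 + $7.97 + $133.85 + $153.27 + $178.65 = $874.59
Net pay = $1,991.60 − $874.59 = $1,117.01

$1,117.01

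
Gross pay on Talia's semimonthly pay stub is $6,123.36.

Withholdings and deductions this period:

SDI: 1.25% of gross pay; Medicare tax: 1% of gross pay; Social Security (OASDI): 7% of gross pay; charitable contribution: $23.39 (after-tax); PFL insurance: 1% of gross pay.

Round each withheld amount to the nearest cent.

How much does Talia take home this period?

$5,472.33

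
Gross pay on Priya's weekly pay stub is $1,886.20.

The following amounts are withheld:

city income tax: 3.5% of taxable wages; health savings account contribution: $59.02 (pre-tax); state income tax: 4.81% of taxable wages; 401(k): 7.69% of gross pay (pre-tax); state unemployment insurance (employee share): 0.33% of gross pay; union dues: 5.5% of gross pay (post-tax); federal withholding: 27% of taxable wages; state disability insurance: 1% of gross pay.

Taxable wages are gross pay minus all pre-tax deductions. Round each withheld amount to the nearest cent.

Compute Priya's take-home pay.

Health savings account contribution: $59.02
401(k): $1,886.20 × 0.0769 = $145.05
Pre-tax total = $59.02 + $145.05 = $204.07
Taxable wages = $1,886.20 − $204.07 = $1,682.13
Federal withholding: $1,682.13 × 0.27 = $454.18
City income tax: $1,682.13 × 0.035 = $58.87
State income tax: $1,682.13 × 0.0481 = $80.91
State disability insurance: $1,886.20 × 0.01 = $18.86
State unemployment insurance (employee share): $1,886.20 × 0.0033 = $6.22
Union dues: $1,886.20 × 0.055 = $103.74
Total deductions = $59.02 + $145.05 + $454.18 + $58.87 + $80.91 + $18.86 + $6.22 + $103.74 = $926.85
Net pay = $1,886.20 − $926.85 = $959.35

$959.35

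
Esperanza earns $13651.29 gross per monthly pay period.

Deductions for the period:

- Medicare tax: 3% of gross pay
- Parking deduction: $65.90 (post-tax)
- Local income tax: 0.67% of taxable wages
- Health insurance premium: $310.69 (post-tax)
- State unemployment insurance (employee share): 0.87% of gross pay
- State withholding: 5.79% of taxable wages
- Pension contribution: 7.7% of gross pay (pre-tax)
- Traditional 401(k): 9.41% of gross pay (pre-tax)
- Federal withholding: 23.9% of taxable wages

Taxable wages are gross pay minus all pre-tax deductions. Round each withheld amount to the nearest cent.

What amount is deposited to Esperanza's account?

$6975.25

Pension contribution: $13651.29 × 0.077 = $1051.15
Traditional 401(k): $13651.29 × 0.0941 = $1284.59
Pre-tax total = $1051.15 + $1284.59 = $2335.74
Taxable wages = $13651.29 − $2335.74 = $11315.55
Federal withholding: $11315.55 × 0.239 = $2704.42
Local income tax: $11315.55 × 0.0067 = $75.81
State withholding: $11315.55 × 0.0579 = $655.17
Medicare tax: $13651.29 × 0.03 = $409.54
State unemployment insurance (employee share): $13651.29 × 0.0087 = $118.77
Health insurance premium: $310.69
Parking deduction: $65.90
Total deductions = $1051.15 + $1284.59 + $2704.42 + $75.81 + $655.17 + $409.54 + $118.77 + $310.69 + $65.90 = $6676.04
Net pay = $13651.29 − $6676.04 = $6975.25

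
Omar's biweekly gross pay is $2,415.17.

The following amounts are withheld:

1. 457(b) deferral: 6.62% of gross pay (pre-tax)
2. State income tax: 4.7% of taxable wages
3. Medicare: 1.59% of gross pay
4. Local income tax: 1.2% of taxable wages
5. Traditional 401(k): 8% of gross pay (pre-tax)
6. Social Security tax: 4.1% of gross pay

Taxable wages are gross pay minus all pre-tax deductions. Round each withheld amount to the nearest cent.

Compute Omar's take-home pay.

$1,803.00

457(b) deferral: $2,415.17 × 0.0662 = $159.88
Traditional 401(k): $2,415.17 × 0.08 = $193.21
Pre-tax total = $159.88 + $193.21 = $353.09
Taxable wages = $2,415.17 − $353.09 = $2,062.08
Local income tax: $2,062.08 × 0.012 = $24.74
State income tax: $2,062.08 × 0.047 = $96.92
Medicare: $2,415.17 × 0.0159 = $38.40
Social Security tax: $2,415.17 × 0.041 = $99.02
Total deductions = $159.88 + $193.21 + $24.74 + $96.92 + $38.40 + $99.02 = $612.17
Net pay = $2,415.17 − $612.17 = $1,803.00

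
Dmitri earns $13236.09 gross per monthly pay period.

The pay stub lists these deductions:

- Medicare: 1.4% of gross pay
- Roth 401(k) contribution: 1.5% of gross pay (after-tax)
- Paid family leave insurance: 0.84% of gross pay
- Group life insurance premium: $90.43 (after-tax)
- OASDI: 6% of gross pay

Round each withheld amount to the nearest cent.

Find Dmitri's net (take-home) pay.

$11856.46

Medicare: $13236.09 × 0.014 = $185.31
Paid family leave insurance: $13236.09 × 0.0084 = $111.18
OASDI: $13236.09 × 0.06 = $794.17
Group life insurance premium: $90.43
Roth 401(k) contribution: $13236.09 × 0.015 = $198.54
Total deductions = $185.31 + $111.18 + $794.17 + $90.43 + $198.54 = $1379.63
Net pay = $13236.09 − $1379.63 = $11856.46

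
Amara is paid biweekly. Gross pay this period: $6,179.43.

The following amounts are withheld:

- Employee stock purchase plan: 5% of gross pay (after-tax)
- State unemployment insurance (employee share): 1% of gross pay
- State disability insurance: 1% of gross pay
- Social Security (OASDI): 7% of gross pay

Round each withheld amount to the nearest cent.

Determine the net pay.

$5,314.32

State unemployment insurance (employee share): $6,179.43 × 0.01 = $61.79
Social Security (OASDI): $6,179.43 × 0.07 = $432.56
State disability insurance: $6,179.43 × 0.01 = $61.79
Employee stock purchase plan: $6,179.43 × 0.05 = $308.97
Total deductions = $61.79 + $432.56 + $61.79 + $308.97 = $865.11
Net pay = $6,179.43 − $865.11 = $5,314.32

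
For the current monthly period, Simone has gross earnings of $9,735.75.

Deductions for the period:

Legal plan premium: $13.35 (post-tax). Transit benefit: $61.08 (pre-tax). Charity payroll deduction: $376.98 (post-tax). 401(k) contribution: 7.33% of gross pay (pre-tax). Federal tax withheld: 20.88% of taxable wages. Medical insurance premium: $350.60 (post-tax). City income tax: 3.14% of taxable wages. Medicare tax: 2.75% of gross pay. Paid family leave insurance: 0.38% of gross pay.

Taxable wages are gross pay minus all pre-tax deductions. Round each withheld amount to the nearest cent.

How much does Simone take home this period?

401(k) contribution: $9,735.75 × 0.0733 = $713.63
Transit benefit: $61.08
Pre-tax total = $713.63 + $61.08 = $774.71
Taxable wages = $9,735.75 − $774.71 = $8,961.04
Federal tax withheld: $8,961.04 × 0.2088 = $1,871.07
City income tax: $8,961.04 × 0.0314 = $281.38
Paid family leave insurance: $9,735.75 × 0.0038 = $37.00
Medicare tax: $9,735.75 × 0.0275 = $267.73
Legal plan premium: $13.35
Charity payroll deduction: $376.98
Medical insurance premium: $350.60
Total deductions = $713.63 + $61.08 + $1,871.07 + $281.38 + $37.00 + $267.73 + $13.35 + $376.98 + $350.60 = $3,972.82
Net pay = $9,735.75 − $3,972.82 = $5,762.93

$5,762.93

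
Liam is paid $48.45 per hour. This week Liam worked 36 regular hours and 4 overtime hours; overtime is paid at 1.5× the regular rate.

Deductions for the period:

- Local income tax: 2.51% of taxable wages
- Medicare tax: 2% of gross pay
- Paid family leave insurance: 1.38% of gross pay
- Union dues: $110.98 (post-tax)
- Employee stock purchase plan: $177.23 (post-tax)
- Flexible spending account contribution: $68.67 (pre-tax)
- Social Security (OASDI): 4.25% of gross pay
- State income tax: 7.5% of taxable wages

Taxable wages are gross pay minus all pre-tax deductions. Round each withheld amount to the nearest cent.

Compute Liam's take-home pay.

$1,325.94

Regular pay: 36 × $48.45 = $1,744.20
Overtime pay: 4 × $48.45 × 1.5 = $290.70
Gross pay = $1,744.20 + $290.70 = $2,034.90
Flexible spending account contribution: $68.67
Taxable wages = $2,034.90 − $68.67 = $1,966.23
State income tax: $1,966.23 × 0.075 = $147.47
Local income tax: $1,966.23 × 0.0251 = $49.35
Paid family leave insurance: $2,034.90 × 0.0138 = $28.08
Medicare tax: $2,034.90 × 0.02 = $40.70
Social Security (OASDI): $2,034.90 × 0.0425 = $86.48
Employee stock purchase plan: $177.23
Union dues: $110.98
Total deductions = $68.67 + $147.47 + $49.35 + $28.08 + $40.70 + $86.48 + $177.23 + $110.98 = $708.96
Net pay = $2,034.90 − $708.96 = $1,325.94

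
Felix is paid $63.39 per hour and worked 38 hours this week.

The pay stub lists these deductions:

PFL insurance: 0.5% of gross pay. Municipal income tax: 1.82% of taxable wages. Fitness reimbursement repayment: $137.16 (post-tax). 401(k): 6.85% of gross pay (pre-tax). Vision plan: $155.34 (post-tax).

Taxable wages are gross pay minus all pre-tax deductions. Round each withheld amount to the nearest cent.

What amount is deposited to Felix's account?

$1,898.44

Gross pay: 38 × $63.39 = $2,408.82
401(k): $2,408.82 × 0.0685 = $165.00
Taxable wages = $2,408.82 − $165.00 = $2,243.82
Municipal income tax: $2,243.82 × 0.0182 = $40.84
PFL insurance: $2,408.82 × 0.005 = $12.04
Fitness reimbursement repayment: $137.16
Vision plan: $155.34
Total deductions = $165.00 + $40.84 + $12.04 + $137.16 + $155.34 = $510.38
Net pay = $2,408.82 − $510.38 = $1,898.44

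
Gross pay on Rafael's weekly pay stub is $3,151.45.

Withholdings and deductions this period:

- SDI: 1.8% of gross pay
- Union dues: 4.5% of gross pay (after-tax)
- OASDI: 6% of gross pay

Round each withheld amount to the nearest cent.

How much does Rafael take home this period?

$2,763.81

SDI: $3,151.45 × 0.018 = $56.73
OASDI: $3,151.45 × 0.06 = $189.09
Union dues: $3,151.45 × 0.045 = $141.82
Total deductions = $56.73 + $189.09 + $141.82 = $387.64
Net pay = $3,151.45 − $387.64 = $2,763.81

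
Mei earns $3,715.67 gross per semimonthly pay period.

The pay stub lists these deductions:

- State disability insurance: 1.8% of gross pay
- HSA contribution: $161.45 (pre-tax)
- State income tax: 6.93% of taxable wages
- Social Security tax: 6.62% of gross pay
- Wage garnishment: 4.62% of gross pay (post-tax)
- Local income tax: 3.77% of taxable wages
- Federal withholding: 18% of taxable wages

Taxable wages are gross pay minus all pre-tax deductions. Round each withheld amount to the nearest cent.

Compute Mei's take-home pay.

$2,049.64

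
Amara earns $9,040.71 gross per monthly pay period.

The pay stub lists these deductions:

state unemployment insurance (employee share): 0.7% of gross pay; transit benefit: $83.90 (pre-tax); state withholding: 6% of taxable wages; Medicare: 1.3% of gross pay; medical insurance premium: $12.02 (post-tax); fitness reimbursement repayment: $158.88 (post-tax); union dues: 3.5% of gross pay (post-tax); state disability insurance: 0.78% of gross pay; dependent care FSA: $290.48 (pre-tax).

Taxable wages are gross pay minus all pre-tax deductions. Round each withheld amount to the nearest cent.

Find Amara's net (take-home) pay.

$7,407.70

Transit benefit: $83.90
Dependent care FSA: $290.48
Pre-tax total = $83.90 + $290.48 = $374.38
Taxable wages = $9,040.71 − $374.38 = $8,666.33
State withholding: $8,666.33 × 0.06 = $519.98
State unemployment insurance (employee share): $9,040.71 × 0.007 = $63.28
State disability insurance: $9,040.71 × 0.0078 = $70.52
Medicare: $9,040.71 × 0.013 = $117.53
Union dues: $9,040.71 × 0.035 = $316.42
Medical insurance premium: $12.02
Fitness reimbursement repayment: $158.88
Total deductions = $83.90 + $290.48 + $519.98 + $63.28 + $70.52 + $117.53 + $316.42 + $12.02 + $158.88 = $1,633.01
Net pay = $9,040.71 − $1,633.01 = $7,407.70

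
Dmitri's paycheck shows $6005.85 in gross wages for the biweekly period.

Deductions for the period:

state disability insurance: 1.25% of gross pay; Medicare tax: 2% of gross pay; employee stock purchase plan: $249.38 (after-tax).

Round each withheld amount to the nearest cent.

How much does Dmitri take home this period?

$5561.28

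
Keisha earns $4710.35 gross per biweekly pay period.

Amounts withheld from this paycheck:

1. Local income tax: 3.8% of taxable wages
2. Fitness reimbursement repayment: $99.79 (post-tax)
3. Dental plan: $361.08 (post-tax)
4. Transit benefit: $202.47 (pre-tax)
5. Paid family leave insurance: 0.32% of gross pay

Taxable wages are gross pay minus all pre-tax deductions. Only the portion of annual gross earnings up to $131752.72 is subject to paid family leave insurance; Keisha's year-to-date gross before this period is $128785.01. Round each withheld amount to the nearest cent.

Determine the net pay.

$3866.21

Transit benefit: $202.47
Taxable wages = $4710.35 − $202.47 = $4507.88
Local income tax: $4507.88 × 0.038 = $171.30
Paid family leave insurance: only $131752.72 − $128785.01 = $2967.71 of this check is subject → $2967.71 × 0.0032 = $9.50
Dental plan: $361.08
Fitness reimbursement repayment: $99.79
Total deductions = $202.47 + $171.30 + $9.50 + $361.08 + $99.79 = $844.14
Net pay = $4710.35 − $844.14 = $3866.21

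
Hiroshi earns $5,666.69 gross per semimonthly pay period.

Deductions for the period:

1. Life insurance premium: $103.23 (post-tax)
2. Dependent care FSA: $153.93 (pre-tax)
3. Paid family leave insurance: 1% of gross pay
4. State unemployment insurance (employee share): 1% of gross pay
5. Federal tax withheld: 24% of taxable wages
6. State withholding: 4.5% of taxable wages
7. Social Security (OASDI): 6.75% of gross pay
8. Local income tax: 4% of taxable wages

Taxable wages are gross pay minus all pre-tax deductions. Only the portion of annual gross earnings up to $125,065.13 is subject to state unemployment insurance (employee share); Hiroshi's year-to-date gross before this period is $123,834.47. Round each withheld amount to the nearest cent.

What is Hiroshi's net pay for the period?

$3,166.41

Dependent care FSA: $153.93
Taxable wages = $5,666.69 − $153.93 = $5,512.76
State withholding: $5,512.76 × 0.045 = $248.07
Federal tax withheld: $5,512.76 × 0.24 = $1,323.06
Local income tax: $5,512.76 × 0.04 = $220.51
Social Security (OASDI): $5,666.69 × 0.0675 = $382.50
State unemployment insurance (employee share): only $125,065.13 − $123,834.47 = $1,230.66 of this check is subject → $1,230.66 × 0.01 = $12.31
Paid family leave insurance: $5,666.69 × 0.01 = $56.67
Life insurance premium: $103.23
Total deductions = $153.93 + $248.07 + $1,323.06 + $220.51 + $382.50 + $12.31 + $56.67 + $103.23 = $2,500.28
Net pay = $5,666.69 − $2,500.28 = $3,166.41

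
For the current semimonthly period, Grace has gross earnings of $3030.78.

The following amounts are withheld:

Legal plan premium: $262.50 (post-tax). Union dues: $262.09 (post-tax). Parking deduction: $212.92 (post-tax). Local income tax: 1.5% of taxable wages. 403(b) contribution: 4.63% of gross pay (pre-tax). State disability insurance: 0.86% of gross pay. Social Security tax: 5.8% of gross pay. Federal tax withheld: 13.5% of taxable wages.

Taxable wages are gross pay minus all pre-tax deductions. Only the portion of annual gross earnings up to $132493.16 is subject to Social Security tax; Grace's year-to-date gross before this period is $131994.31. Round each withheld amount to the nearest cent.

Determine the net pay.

$1664.38

403(b) contribution: $3030.78 × 0.0463 = $140.33
Taxable wages = $3030.78 − $140.33 = $2890.45
Federal tax withheld: $2890.45 × 0.135 = $390.21
Local income tax: $2890.45 × 0.015 = $43.36
Social Security tax: only $132493.16 − $131994.31 = $498.85 of this check is subject → $498.85 × 0.058 = $28.93
State disability insurance: $3030.78 × 0.0086 = $26.06
Parking deduction: $212.92
Union dues: $262.09
Legal plan premium: $262.50
Total deductions = $140.33 + $390.21 + $43.36 + $28.93 + $26.06 + $212.92 + $262.09 + $262.50 = $1366.40
Net pay = $3030.78 − $1366.40 = $1664.38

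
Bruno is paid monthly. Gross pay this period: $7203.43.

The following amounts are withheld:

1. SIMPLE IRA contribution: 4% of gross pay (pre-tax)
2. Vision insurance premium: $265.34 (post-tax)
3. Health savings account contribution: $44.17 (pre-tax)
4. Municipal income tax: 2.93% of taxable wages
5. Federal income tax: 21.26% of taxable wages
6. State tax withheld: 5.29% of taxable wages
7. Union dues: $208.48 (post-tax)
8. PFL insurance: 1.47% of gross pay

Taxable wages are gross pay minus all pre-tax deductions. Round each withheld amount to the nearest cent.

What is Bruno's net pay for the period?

SIMPLE IRA contribution: $7203.43 × 0.04 = $288.14
Health savings account contribution: $44.17
Pre-tax total = $288.14 + $44.17 = $332.31
Taxable wages = $7203.43 − $332.31 = $6871.12
Municipal income tax: $6871.12 × 0.0293 = $201.32
Federal income tax: $6871.12 × 0.2126 = $1460.80
State tax withheld: $6871.12 × 0.0529 = $363.48
PFL insurance: $7203.43 × 0.0147 = $105.89
Vision insurance premium: $265.34
Union dues: $208.48
Total deductions = $288.14 + $44.17 + $201.32 + $1460.80 + $363.48 + $105.89 + $265.34 + $208.48 = $2937.62
Net pay = $7203.43 − $2937.62 = $4265.81

$4265.81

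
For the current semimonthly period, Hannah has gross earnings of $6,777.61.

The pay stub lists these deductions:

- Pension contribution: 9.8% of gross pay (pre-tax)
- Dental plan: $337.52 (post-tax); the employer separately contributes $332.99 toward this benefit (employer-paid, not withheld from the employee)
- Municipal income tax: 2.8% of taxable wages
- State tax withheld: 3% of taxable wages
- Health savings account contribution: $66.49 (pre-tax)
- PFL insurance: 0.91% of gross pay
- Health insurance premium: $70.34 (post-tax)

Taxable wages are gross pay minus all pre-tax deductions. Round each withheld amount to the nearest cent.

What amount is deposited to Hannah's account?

Health savings account contribution: $66.49
Pension contribution: $6,777.61 × 0.098 = $664.21
Pre-tax total = $66.49 + $664.21 = $730.70
Taxable wages = $6,777.61 − $730.70 = $6,046.91
Municipal income tax: $6,046.91 × 0.028 = $169.31
State tax withheld: $6,046.91 × 0.03 = $181.41
PFL insurance: $6,777.61 × 0.0091 = $61.68
Health insurance premium: $70.34
Dental plan: $337.52
(Employer's $332.99 toward dental plan is not withheld from the employee.)
Total deductions = $66.49 + $664.21 + $169.31 + $181.41 + $61.68 + $70.34 + $337.52 = $1,550.96
Net pay = $6,777.61 − $1,550.96 = $5,226.65

$5,226.65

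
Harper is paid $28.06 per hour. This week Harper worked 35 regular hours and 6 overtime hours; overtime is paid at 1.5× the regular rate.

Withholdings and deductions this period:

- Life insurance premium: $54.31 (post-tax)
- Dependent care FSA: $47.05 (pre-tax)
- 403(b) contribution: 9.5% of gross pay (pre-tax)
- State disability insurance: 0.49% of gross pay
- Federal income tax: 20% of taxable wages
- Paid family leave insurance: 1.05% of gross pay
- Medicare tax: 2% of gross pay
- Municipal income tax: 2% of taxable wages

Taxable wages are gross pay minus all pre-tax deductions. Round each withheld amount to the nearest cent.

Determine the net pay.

$736.82

Regular pay: 35 × $28.06 = $982.10
Overtime pay: 6 × $28.06 × 1.5 = $252.54
Gross pay = $982.10 + $252.54 = $1,234.64
403(b) contribution: $1,234.64 × 0.095 = $117.29
Dependent care FSA: $47.05
Pre-tax total = $117.29 + $47.05 = $164.34
Taxable wages = $1,234.64 − $164.34 = $1,070.30
Municipal income tax: $1,070.30 × 0.02 = $21.41
Federal income tax: $1,070.30 × 0.2 = $214.06
Paid family leave insurance: $1,234.64 × 0.0105 = $12.96
State disability insurance: $1,234.64 × 0.0049 = $6.05
Medicare tax: $1,234.64 × 0.02 = $24.69
Life insurance premium: $54.31
Total deductions = $117.29 + $47.05 + $21.41 + $214.06 + $12.96 + $6.05 + $24.69 + $54.31 = $497.82
Net pay = $1,234.64 − $497.82 = $736.82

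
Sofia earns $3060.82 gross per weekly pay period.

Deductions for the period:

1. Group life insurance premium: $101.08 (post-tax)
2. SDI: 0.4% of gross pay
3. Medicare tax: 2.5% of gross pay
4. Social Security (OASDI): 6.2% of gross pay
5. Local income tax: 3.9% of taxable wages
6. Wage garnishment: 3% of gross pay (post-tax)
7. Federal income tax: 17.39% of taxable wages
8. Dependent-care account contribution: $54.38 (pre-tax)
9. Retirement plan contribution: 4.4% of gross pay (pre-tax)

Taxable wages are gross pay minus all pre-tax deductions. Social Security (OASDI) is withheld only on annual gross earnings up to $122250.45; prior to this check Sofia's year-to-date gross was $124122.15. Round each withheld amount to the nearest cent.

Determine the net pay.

$1978.70

Dependent-care account contribution: $54.38
Retirement plan contribution: $3060.82 × 0.044 = $134.68
Pre-tax total = $54.38 + $134.68 = $189.06
Taxable wages = $3060.82 − $189.06 = $2871.76
Local income tax: $2871.76 × 0.039 = $112.00
Federal income tax: $2871.76 × 0.1739 = $499.40
Social Security (OASDI): annual cap $122250.45 already reached (YTD $124122.15), so $0.00
SDI: $3060.82 × 0.004 = $12.24
Medicare tax: $3060.82 × 0.025 = $76.52
Group life insurance premium: $101.08
Wage garnishment: $3060.82 × 0.03 = $91.82
Total deductions = $54.38 + $134.68 + $112.00 + $499.40 + $0.00 + $12.24 + $76.52 + $101.08 + $91.82 = $1082.12
Net pay = $3060.82 − $1082.12 = $1978.70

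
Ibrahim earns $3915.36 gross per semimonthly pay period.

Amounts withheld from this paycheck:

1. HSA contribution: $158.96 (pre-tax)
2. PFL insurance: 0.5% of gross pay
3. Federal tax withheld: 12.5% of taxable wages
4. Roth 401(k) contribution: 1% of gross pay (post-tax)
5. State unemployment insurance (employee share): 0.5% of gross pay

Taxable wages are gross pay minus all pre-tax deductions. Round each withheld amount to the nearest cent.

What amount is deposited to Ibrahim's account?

HSA contribution: $158.96
Taxable wages = $3915.36 − $158.96 = $3756.40
Federal tax withheld: $3756.40 × 0.125 = $469.55
PFL insurance: $3915.36 × 0.005 = $19.58
State unemployment insurance (employee share): $3915.36 × 0.005 = $19.58
Roth 401(k) contribution: $3915.36 × 0.01 = $39.15
Total deductions = $158.96 + $469.55 + $19.58 + $19.58 + $39.15 = $706.82
Net pay = $3915.36 − $706.82 = $3208.54

$3208.54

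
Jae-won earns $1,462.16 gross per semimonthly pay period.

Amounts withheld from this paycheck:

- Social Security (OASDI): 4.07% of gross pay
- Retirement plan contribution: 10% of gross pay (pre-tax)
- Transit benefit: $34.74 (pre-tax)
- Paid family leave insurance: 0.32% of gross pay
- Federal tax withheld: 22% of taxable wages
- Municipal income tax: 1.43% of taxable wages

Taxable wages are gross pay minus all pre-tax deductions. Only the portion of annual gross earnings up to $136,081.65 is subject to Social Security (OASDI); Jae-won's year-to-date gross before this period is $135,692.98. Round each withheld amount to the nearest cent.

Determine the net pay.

$960.52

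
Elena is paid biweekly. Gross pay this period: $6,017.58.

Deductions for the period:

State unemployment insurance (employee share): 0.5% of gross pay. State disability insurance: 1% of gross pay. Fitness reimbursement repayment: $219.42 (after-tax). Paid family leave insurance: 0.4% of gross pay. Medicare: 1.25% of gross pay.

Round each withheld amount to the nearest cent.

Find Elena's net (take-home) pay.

State unemployment insurance (employee share): $6,017.58 × 0.005 = $30.09
State disability insurance: $6,017.58 × 0.01 = $60.18
Medicare: $6,017.58 × 0.0125 = $75.22
Paid family leave insurance: $6,017.58 × 0.004 = $24.07
Fitness reimbursement repayment: $219.42
Total deductions = $30.09 + $60.18 + $75.22 + $24.07 + $219.42 = $408.98
Net pay = $6,017.58 − $408.98 = $5,608.60

$5,608.60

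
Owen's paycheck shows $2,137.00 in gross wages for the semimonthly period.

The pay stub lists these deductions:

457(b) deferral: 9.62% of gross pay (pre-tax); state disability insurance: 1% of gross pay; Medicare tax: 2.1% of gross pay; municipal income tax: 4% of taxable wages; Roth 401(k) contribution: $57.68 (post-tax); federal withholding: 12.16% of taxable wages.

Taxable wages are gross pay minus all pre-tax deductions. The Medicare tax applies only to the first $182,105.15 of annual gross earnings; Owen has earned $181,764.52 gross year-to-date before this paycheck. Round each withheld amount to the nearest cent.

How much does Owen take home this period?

$1,533.10

457(b) deferral: $2,137.00 × 0.0962 = $205.58
Taxable wages = $2,137.00 − $205.58 = $1,931.42
Municipal income tax: $1,931.42 × 0.04 = $77.26
Federal withholding: $1,931.42 × 0.1216 = $234.86
State disability insurance: $2,137.00 × 0.01 = $21.37
Medicare tax: only $182,105.15 − $181,764.52 = $340.63 of this check is subject → $340.63 × 0.021 = $7.15
Roth 401(k) contribution: $57.68
Total deductions = $205.58 + $77.26 + $234.86 + $21.37 + $7.15 + $57.68 = $603.90
Net pay = $2,137.00 − $603.90 = $1,533.10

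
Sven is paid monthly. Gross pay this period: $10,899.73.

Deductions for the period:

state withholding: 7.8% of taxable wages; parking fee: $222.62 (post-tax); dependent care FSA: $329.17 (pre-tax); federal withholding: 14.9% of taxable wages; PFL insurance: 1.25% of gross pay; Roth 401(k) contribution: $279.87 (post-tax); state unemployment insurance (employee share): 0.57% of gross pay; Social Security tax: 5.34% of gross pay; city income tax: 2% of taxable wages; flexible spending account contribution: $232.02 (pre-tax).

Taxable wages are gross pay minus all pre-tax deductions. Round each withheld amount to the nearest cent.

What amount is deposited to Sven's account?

$6,502.00

Flexible spending account contribution: $232.02
Dependent care FSA: $329.17
Pre-tax total = $232.02 + $329.17 = $561.19
Taxable wages = $10,899.73 − $561.19 = $10,338.54
City income tax: $10,338.54 × 0.02 = $206.77
State withholding: $10,338.54 × 0.078 = $806.41
Federal withholding: $10,338.54 × 0.149 = $1,540.44
Social Security tax: $10,899.73 × 0.0534 = $582.05
State unemployment insurance (employee share): $10,899.73 × 0.0057 = $62.13
PFL insurance: $10,899.73 × 0.0125 = $136.25
Roth 401(k) contribution: $279.87
Parking fee: $222.62
Total deductions = $232.02 + $329.17 + $206.77 + $806.41 + $1,540.44 + $582.05 + $62.13 + $136.25 + $279.87 + $222.62 = $4,397.73
Net pay = $10,899.73 − $4,397.73 = $6,502.00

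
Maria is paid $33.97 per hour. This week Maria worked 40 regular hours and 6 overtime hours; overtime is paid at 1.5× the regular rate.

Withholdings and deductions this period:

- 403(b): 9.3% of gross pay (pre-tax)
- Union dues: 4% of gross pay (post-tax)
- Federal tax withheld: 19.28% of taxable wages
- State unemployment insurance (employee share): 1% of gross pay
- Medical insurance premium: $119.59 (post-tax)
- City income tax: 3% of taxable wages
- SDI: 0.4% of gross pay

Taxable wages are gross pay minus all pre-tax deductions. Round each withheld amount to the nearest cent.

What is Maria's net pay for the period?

Regular pay: 40 × $33.97 = $1358.80
Overtime pay: 6 × $33.97 × 1.5 = $305.73
Gross pay = $1358.80 + $305.73 = $1664.53
403(b): $1664.53 × 0.093 = $154.80
Taxable wages = $1664.53 − $154.80 = $1509.73
Federal tax withheld: $1509.73 × 0.1928 = $291.08
City income tax: $1509.73 × 0.03 = $45.29
SDI: $1664.53 × 0.004 = $6.66
State unemployment insurance (employee share): $1664.53 × 0.01 = $16.65
Union dues: $1664.53 × 0.04 = $66.58
Medical insurance premium: $119.59
Total deductions = $154.80 + $291.08 + $45.29 + $6.66 + $16.65 + $66.58 + $119.59 = $700.65
Net pay = $1664.53 − $700.65 = $963.88

$963.88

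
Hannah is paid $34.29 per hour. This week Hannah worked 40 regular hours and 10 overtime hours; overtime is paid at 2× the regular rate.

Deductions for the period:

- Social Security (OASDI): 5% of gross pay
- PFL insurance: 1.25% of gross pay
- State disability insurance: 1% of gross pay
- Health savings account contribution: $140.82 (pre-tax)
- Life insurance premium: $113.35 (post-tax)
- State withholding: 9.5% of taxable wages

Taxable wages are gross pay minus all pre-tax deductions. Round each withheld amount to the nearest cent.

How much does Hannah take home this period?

$1,471.99

Regular pay: 40 × $34.29 = $1,371.60
Overtime pay: 10 × $34.29 × 2 = $685.80
Gross pay = $1,371.60 + $685.80 = $2,057.40
Health savings account contribution: $140.82
Taxable wages = $2,057.40 − $140.82 = $1,916.58
State withholding: $1,916.58 × 0.095 = $182.08
State disability insurance: $2,057.40 × 0.01 = $20.57
Social Security (OASDI): $2,057.40 × 0.05 = $102.87
PFL insurance: $2,057.40 × 0.0125 = $25.72
Life insurance premium: $113.35
Total deductions = $140.82 + $182.08 + $20.57 + $102.87 + $25.72 + $113.35 = $585.41
Net pay = $2,057.40 − $585.41 = $1,471.99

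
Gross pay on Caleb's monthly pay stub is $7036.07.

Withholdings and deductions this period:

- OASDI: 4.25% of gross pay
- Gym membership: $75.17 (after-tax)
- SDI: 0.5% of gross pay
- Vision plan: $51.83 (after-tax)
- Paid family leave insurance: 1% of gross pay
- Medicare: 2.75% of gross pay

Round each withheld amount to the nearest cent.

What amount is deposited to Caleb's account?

OASDI: $7036.07 × 0.0425 = $299.03
SDI: $7036.07 × 0.005 = $35.18
Medicare: $7036.07 × 0.0275 = $193.49
Paid family leave insurance: $7036.07 × 0.01 = $70.36
Gym membership: $75.17
Vision plan: $51.83
Total deductions = $299.03 + $35.18 + $193.49 + $70.36 + $75.17 + $51.83 = $725.06
Net pay = $7036.07 − $725.06 = $6311.01

$6311.01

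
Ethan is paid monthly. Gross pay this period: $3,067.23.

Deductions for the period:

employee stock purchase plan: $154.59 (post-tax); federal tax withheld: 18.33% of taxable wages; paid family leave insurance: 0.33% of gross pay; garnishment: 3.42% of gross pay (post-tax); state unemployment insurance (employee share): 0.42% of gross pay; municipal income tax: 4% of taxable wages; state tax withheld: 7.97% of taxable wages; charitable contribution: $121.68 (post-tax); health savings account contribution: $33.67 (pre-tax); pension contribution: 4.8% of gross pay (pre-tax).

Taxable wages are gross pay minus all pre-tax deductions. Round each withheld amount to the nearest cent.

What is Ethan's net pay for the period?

Health savings account contribution: $33.67
Pension contribution: $3,067.23 × 0.048 = $147.23
Pre-tax total = $33.67 + $147.23 = $180.90
Taxable wages = $3,067.23 − $180.90 = $2,886.33
Municipal income tax: $2,886.33 × 0.04 = $115.45
State tax withheld: $2,886.33 × 0.0797 = $230.04
Federal tax withheld: $2,886.33 × 0.1833 = $529.06
Paid family leave insurance: $3,067.23 × 0.0033 = $10.12
State unemployment insurance (employee share): $3,067.23 × 0.0042 = $12.88
Employee stock purchase plan: $154.59
Garnishment: $3,067.23 × 0.0342 = $104.90
Charitable contribution: $121.68
Total deductions = $33.67 + $147.23 + $115.45 + $230.04 + $529.06 + $10.12 + $12.88 + $154.59 + $104.90 + $121.68 = $1,459.62
Net pay = $3,067.23 − $1,459.62 = $1,607.61

$1,607.61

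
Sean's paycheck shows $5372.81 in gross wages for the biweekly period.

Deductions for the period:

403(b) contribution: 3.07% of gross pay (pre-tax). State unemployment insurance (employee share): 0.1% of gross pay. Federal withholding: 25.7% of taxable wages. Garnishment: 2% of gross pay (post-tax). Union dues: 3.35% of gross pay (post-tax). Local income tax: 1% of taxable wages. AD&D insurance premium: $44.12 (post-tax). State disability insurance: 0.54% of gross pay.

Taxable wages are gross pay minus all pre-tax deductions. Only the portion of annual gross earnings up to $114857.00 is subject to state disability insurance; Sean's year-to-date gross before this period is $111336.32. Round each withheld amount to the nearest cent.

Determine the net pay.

$3461.41

403(b) contribution: $5372.81 × 0.0307 = $164.95
Taxable wages = $5372.81 − $164.95 = $5207.86
Federal withholding: $5207.86 × 0.257 = $1338.42
Local income tax: $5207.86 × 0.01 = $52.08
State unemployment insurance (employee share): $5372.81 × 0.001 = $5.37
State disability insurance: only $114857.00 − $111336.32 = $3520.68 of this check is subject → $3520.68 × 0.0054 = $19.01
Garnishment: $5372.81 × 0.02 = $107.46
Union dues: $5372.81 × 0.0335 = $179.99
AD&D insurance premium: $44.12
Total deductions = $164.95 + $1338.42 + $52.08 + $5.37 + $19.01 + $107.46 + $179.99 + $44.12 = $1911.40
Net pay = $5372.81 − $1911.40 = $3461.41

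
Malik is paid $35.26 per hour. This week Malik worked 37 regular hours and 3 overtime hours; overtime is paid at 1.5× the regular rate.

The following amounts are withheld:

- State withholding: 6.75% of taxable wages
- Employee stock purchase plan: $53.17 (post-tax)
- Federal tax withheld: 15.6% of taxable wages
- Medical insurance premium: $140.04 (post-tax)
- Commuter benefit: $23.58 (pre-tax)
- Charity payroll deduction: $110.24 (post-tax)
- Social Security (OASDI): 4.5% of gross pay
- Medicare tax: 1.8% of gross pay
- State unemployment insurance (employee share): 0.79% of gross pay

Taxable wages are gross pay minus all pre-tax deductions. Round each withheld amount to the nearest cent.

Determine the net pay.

$710.74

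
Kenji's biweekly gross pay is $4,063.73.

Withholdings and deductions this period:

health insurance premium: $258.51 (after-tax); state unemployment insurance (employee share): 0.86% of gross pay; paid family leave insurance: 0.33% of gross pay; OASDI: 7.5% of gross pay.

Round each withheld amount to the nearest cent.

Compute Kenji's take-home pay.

State unemployment insurance (employee share): $4,063.73 × 0.0086 = $34.95
OASDI: $4,063.73 × 0.075 = $304.78
Paid family leave insurance: $4,063.73 × 0.0033 = $13.41
Health insurance premium: $258.51
Total deductions = $34.95 + $304.78 + $13.41 + $258.51 = $611.65
Net pay = $4,063.73 − $611.65 = $3,452.08

$3,452.08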